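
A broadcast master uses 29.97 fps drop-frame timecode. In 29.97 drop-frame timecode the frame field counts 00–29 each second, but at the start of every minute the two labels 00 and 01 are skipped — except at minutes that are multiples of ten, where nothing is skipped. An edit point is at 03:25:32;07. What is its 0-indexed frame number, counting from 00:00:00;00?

369597

As if non-drop at 30 labels/s: (3 × 3600 + 25 × 60 + 32) × 30 + 7 = 369967.
Minute boundaries passed: 205; those not divisible by 10: 205 − 20 = 185; dropped labels = 2 × 185 = 370.
Actual frame index = 369967 − 370 = 369597.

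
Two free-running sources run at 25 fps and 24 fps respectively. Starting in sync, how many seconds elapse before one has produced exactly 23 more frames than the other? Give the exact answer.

23 seconds

The gap grows by |24 − 25| = 1 frame per second.
Time for a 23-frame gap: 23 ÷ (1) = 23 s.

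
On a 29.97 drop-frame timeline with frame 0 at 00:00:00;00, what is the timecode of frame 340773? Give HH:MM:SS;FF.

03:09:30;15

Each 10-minute DF block holds 10 × 60 × 30 − 9 × 2 = 17982 frames. 340773 ÷ 17982 → 18 full blocks, remainder 17097.
Within the partial block the first minute is 1800 frames and each further minute 1798, so 9 further minute boundaries passed. Total skipped labels = 18 × 18 + 2 × 9 = 342.
Non-drop label index = 340773 + 342 = 341115; at 30 labels/s that is 03:09:30:15, i.e. DF 03:09:30;15.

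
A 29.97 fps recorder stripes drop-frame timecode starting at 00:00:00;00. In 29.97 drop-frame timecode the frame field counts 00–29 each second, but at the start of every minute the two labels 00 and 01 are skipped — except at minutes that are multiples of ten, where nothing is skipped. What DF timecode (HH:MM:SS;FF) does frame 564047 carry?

Each 10-minute DF block holds 10 × 60 × 30 − 9 × 2 = 17982 frames. 564047 ÷ 17982 → 31 full blocks, remainder 6605.
Within the partial block the first minute is 1800 frames and each further minute 1798, so 3 further minute boundaries passed. Total skipped labels = 18 × 31 + 2 × 3 = 564.
Non-drop label index = 564047 + 564 = 564611; at 30 labels/s that is 05:13:40:11, i.e. DF 05:13:40;11.

05:13:40;11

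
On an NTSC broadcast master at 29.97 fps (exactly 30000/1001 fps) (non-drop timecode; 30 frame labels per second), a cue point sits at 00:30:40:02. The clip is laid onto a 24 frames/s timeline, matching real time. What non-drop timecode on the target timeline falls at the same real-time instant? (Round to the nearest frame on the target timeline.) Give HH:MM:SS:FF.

Source frame index: (0×3600 + 30×60 + 40) × 30 + 2 = 55202.
Real time: 55202 / (30000/1001) = 27628601/15000 s.
Target frame: (27628601/15000) × (24) = 27628601/625 ≈ 44205.762 → 44206.
At 24 labels/s: frame 44206 → 00:30:41:22.

00:30:41:22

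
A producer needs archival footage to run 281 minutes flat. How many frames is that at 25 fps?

281 min = 16860 s.
Frames = 16860 × 25 = 421500.

421500 frames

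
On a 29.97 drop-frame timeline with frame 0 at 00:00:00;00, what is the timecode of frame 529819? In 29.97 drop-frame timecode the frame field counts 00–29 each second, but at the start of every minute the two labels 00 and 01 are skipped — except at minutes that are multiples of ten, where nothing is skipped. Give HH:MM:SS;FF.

Each 10-minute DF block holds 10 × 60 × 30 − 9 × 2 = 17982 frames. 529819 ÷ 17982 → 29 full blocks, remainder 8341.
Within the partial block the first minute is 1800 frames and each further minute 1798, so 4 further minute boundaries passed. Total skipped labels = 18 × 29 + 2 × 4 = 530.
Non-drop label index = 529819 + 530 = 530349; at 30 labels/s that is 04:54:38:09, i.e. DF 04:54:38;09.

04:54:38;09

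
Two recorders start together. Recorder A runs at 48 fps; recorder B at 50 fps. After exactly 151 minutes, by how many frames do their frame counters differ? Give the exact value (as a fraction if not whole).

151 min = 9060 s.
A emits 48 × 9060 = 434880 frames; B emits 50 × 9060 = 453000.
Difference = 18120 frames; B is ahead of A.

18120 frames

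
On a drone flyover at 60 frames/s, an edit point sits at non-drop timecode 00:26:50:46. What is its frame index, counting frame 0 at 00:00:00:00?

96646

Total seconds to the label: (0 × 3600 + 26 × 60 + 50) = 1610.
Frame index = 1610 × 60 + 46 = 96646.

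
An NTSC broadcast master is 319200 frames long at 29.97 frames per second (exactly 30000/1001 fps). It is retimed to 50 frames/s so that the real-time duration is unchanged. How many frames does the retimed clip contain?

Target frames = source frames × (target rate / source rate) = 319200 × (50)/(30000/1001) = 319200 × 1001/600 = 532532.

532532 frames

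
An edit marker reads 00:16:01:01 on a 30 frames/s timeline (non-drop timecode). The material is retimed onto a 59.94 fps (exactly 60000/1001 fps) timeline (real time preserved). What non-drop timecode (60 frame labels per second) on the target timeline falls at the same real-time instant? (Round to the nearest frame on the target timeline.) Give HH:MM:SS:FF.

Source frame index: (0×3600 + 16×60 + 1) × 30 + 1 = 28831.
Real time: 28831 / (30) = 28831/30 s.
Target frame: (28831/30) × (60000/1001) = 5242000/91 ≈ 57604.396 → 57604.
At 60 labels/s: frame 57604 → 00:16:00:04.

00:16:00:04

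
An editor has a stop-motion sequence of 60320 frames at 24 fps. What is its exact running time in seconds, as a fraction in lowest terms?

7540/3 seconds

Running time = 60320 ÷ (24) = 60320 × 1/24 = 7540/3 s.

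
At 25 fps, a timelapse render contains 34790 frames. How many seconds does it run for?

Running time = 34790 / (25) = 1391.6 s.

1391.6 seconds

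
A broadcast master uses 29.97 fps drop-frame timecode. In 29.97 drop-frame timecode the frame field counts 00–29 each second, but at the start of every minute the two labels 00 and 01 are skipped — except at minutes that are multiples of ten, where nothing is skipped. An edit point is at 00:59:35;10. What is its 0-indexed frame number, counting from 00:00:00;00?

107152

Complete 10-minute blocks: 5, each 17982 frames → 89910.
Remaining 9 whole minutes in the current block: 1800 + 8 × 1798 = 16184 frames.
Within the current minute: 35 × 30 + 10 − 2 = 1058 (labels ;00/;01 skipped at this minute). Total = 89910 + 16184 + 1058 = 107152.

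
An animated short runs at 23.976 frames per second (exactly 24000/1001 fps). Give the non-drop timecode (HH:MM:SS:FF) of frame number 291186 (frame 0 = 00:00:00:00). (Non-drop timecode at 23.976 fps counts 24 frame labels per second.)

291186 ÷ 24 = 12132 full seconds, remainder 18 frames.
12132 s = 3 h 22 min 12 s.
Timecode: 03:22:12:18.

03:22:12:18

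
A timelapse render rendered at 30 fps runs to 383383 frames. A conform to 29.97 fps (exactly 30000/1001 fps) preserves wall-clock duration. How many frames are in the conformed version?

383000 frames

Target frames = source frames × (target rate / source rate) = 383383 × (30000/1001)/(30) = 383383 × 1000/1001 = 383000.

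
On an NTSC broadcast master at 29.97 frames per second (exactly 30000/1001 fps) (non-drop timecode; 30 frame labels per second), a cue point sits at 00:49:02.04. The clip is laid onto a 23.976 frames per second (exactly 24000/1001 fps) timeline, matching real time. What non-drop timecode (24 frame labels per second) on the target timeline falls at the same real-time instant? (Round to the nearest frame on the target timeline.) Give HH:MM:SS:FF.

Source frame index: (0×3600 + 49×60 + 2) × 30 + 4 = 88264.
Real time: 88264 / (30000/1001) = 11044033/3750 s.
Target frame: (11044033/3750) × (24000/1001) = 353056/5 ≈ 70611.200 → 70611.
At 24 labels/s: frame 70611 → 00:49:02:03.

00:49:02:03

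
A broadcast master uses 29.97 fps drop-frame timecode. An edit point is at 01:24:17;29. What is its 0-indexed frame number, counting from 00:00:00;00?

151587

Complete 10-minute blocks: 8, each 17982 frames → 143856.
Remaining 4 whole minutes in the current block: 1800 + 3 × 1798 = 7194 frames.
Within the current minute: 17 × 30 + 29 − 2 = 537 (labels ;00/;01 skipped at this minute). Total = 143856 + 7194 + 537 = 151587.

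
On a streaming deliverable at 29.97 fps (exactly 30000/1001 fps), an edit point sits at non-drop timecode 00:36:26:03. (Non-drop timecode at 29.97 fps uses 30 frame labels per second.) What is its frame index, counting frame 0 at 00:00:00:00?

Total seconds to the label: (0 × 3600 + 36 × 60 + 26) = 2186.
Frame index = 2186 × 30 + 3 = 65583.

65583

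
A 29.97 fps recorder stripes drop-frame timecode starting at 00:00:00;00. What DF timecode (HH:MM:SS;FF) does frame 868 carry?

00:00:28;28

Ten DF minutes hold 17982 frames, so frame 868 lies in block 0 (frames 0–17981) with 868 frames into that block.
The block's first minute is 1800 frames and the rest 1798 each; 868 frames reaches minute 0, so 0 × 18 + 0 × 2 = 0 labels have been skipped so far.
Adding those back, label number 868 + 0 = 868 at 30 labels/s is 28 s + 28 f = 0 h 0 min 28 s frame 28, i.e. 00:00:28;28.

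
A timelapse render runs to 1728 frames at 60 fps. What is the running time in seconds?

28.8 seconds

Running time = 1728 / (60) = 28.8 s.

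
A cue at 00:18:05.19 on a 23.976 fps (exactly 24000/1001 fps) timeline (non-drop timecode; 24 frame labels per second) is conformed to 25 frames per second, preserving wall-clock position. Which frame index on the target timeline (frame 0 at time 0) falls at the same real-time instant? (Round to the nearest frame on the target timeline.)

Source frame index: (0×3600 + 18×60 + 5) × 24 + 19 = 26059.
Real time: 26059 / (24000/1001) = 26085059/24000 s.
Target frame: (26085059/24000) × (25) = 26085059/960 ≈ 27171.936 → 27172.

frame 27172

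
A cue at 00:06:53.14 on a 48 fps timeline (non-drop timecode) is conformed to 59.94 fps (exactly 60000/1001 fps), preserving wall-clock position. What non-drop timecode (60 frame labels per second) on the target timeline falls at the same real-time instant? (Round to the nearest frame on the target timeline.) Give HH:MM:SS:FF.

00:06:52:53

Source frame index: (0×3600 + 6×60 + 53) × 48 + 14 = 19838.
Real time: 19838 / (48) = 9919/24 s.
Target frame: (9919/24) × (60000/1001) = 272500/11 ≈ 24772.727 → 24773.
At 60 labels/s: frame 24773 → 00:06:52:53.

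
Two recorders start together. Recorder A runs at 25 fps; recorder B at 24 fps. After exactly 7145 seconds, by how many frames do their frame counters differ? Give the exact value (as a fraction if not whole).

7145 frames

A emits 25 × 7145 = 178625 frames; B emits 24 × 7145 = 171480.
Difference = 7145 frames; B is behind A.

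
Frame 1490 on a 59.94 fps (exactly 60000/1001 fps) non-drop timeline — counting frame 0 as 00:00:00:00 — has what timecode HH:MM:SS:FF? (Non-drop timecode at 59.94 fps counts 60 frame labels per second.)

00:00:24:50

1490 ÷ 60 = 24 full seconds, remainder 50 frames.
24 s = 0 h 0 min 24 s.
Timecode: 00:00:24:50.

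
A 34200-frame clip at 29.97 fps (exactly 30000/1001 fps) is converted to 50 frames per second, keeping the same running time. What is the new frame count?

57057 frames

Target frames = source frames × (target rate / source rate) = 34200 × (50)/(30000/1001) = 34200 × 1001/600 = 57057.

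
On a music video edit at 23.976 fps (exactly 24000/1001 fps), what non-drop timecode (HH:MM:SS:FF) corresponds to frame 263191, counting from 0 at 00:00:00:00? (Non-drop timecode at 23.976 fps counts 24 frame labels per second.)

03:02:46:07

263191 ÷ 24 = 10966 full seconds, remainder 7 frames.
10966 s = 3 h 2 min 46 s.
Timecode: 03:02:46:07.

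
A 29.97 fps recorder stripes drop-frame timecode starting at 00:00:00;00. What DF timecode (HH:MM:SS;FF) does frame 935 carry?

Ten DF minutes hold 17982 frames, so frame 935 lies in block 0 (frames 0–17981) with 935 frames into that block.
The block's first minute is 1800 frames and the rest 1798 each; 935 frames reaches minute 0, so 0 × 18 + 0 × 2 = 0 labels have been skipped so far.
Adding those back, label number 935 + 0 = 935 at 30 labels/s is 31 s + 5 f = 0 h 0 min 31 s frame 5, i.e. 00:00:31;05.

00:00:31;05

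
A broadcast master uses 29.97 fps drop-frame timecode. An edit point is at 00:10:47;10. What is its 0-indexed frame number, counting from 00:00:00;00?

19402

As if non-drop at 30 labels/s: (0 × 3600 + 10 × 60 + 47) × 30 + 10 = 19420.
Minute boundaries passed: 10; those not divisible by 10: 10 − 1 = 9; dropped labels = 2 × 9 = 18.
Actual frame index = 19420 − 18 = 19402.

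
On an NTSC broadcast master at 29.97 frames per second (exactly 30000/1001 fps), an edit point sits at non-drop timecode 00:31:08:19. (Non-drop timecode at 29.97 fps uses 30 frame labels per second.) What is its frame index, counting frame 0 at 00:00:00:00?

Total seconds to the label: (0 × 3600 + 31 × 60 + 8) = 1868.
Frame index = 1868 × 30 + 19 = 56059.

56059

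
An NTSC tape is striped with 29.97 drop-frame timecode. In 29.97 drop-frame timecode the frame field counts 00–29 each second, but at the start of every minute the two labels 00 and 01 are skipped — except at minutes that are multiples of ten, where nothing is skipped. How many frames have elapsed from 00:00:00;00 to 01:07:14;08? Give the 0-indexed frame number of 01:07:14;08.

Complete 10-minute blocks: 6, each 17982 frames → 107892.
Remaining 7 whole minutes in the current block: 1800 + 6 × 1798 = 12588 frames.
Within the current minute: 14 × 30 + 8 − 2 = 426 (labels ;00/;01 skipped at this minute). Total = 107892 + 12588 + 426 = 120906.

120906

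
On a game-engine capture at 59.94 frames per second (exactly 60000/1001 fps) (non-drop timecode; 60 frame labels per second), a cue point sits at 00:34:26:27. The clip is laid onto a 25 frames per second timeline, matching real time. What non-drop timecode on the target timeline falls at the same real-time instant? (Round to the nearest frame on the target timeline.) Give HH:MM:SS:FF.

Source frame index: (0×3600 + 34×60 + 26) × 60 + 27 = 123987.
Real time: 123987 / (60000/1001) = 41370329/20000 s.
Target frame: (41370329/20000) × (25) = 41370329/800 ≈ 51712.911 → 51713.
At 25 labels/s: frame 51713 → 00:34:28:13.

00:34:28:13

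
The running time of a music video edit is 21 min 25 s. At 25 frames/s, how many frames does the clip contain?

32125 frames

21 min 25 s = 1285 s.
Frames = 1285 × 25 = 32125.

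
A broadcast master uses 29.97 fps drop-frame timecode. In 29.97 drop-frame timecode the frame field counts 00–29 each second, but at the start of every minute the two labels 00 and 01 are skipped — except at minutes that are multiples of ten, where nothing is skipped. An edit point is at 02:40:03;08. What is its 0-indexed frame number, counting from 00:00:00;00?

Complete 10-minute blocks: 16, each 17982 frames → 287712.
Remaining 0 whole minutes in the current block: 0 frames.
Within the current minute: 3 × 30 + 8 = 98. Total = 287712 + 0 + 98 = 287810.

287810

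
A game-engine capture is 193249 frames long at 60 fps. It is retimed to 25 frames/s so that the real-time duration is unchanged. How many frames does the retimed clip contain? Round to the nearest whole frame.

80520 frames

Frames at target rate = 193249 × (25) / (60) = 966245/12 ≈ 80520.417.
Nearest whole frame: 80520.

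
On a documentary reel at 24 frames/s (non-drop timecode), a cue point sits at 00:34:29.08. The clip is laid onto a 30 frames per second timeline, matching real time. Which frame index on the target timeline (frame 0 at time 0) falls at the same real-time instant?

Source frame index: (0×3600 + 34×60 + 29) × 24 + 8 = 49664.
Real time: 49664 / (24) = 6208/3 s.
Target frame: (6208/3) × (30) = 62080.

frame 62080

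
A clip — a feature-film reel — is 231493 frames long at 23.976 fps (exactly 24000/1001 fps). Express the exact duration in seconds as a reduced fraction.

Running time = 231493 ÷ (24000/1001) = 231493 × 1001/24000 = 231724493/24000 s.

231724493/24000 seconds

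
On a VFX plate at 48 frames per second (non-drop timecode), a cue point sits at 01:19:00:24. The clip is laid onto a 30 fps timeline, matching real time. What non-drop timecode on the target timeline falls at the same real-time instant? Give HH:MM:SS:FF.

Source frame index: (1×3600 + 19×60 + 0) × 48 + 24 = 227544.
Real time: 227544 / (48) = 9481/2 s.
Target frame: (9481/2) × (30) = 142215.
At 30 labels/s: frame 142215 → 01:19:00:15.

01:19:00:15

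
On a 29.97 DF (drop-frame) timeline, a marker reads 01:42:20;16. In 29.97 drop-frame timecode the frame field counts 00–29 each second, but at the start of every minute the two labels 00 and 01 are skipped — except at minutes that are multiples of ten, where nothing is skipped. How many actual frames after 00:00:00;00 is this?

As if non-drop at 30 labels/s: (1 × 3600 + 42 × 60 + 20) × 30 + 16 = 184216.
Minute boundaries passed: 102; those not divisible by 10: 102 − 10 = 92; dropped labels = 2 × 92 = 184.
Actual frame index = 184216 − 184 = 184032.

184032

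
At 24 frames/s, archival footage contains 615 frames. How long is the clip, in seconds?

Running time = 615 / (24) = 25.625 s.

25.625 seconds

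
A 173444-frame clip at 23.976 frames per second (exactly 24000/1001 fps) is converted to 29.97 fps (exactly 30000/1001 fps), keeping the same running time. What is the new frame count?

Target frames = source frames × (target rate / source rate) = 173444 × (30000/1001)/(24000/1001) = 173444 × 5/4 = 216805.

216805 frames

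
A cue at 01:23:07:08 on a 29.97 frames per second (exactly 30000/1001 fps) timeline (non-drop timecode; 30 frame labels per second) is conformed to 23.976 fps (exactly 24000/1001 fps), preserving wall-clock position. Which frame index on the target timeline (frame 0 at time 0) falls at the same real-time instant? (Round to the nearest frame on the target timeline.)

Source frame index: (1×3600 + 23×60 + 7) × 30 + 8 = 149618.
Real time: 149618 / (30000/1001) = 74883809/15000 s.
Target frame: (74883809/15000) × (24000/1001) = 598472/5 ≈ 119694.400 → 119694.

frame 119694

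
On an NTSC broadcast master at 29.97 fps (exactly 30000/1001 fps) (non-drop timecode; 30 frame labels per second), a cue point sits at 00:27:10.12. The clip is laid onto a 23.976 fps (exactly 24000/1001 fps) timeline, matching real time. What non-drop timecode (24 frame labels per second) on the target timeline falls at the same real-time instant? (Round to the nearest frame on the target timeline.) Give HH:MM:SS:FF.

Source frame index: (0×3600 + 27×60 + 10) × 30 + 12 = 48912.
Real time: 48912 / (30000/1001) = 1020019/625 s.
Target frame: (1020019/625) × (24000/1001) = 195648/5 ≈ 39129.600 → 39130.
At 24 labels/s: frame 39130 → 00:27:10:10.

00:27:10:10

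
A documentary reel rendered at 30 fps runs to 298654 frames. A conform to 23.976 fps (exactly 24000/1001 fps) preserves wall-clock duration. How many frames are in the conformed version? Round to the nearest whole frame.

238685 frames

Frames at target rate = 298654 × (24000/1001) / (30) = 238923200/1001 ≈ 238684.515.
Nearest whole frame: 238685.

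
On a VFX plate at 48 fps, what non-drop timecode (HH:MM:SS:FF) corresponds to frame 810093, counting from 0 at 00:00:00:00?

04:41:16:45

810093 ÷ 48 = 16876 full seconds, remainder 45 frames.
16876 s = 4 h 41 min 16 s.
Timecode: 04:41:16:45.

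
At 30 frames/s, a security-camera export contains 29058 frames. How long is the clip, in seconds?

968.6 seconds

Running time = 29058 / (30) = 968.6 s.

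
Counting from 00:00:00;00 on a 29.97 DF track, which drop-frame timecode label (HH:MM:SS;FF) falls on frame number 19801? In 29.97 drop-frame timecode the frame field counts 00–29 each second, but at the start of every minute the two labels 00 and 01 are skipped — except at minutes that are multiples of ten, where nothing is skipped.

00:11:00;21

Each 10-minute DF block holds 10 × 60 × 30 − 9 × 2 = 17982 frames. 19801 ÷ 17982 → 1 full block, remainder 1819.
Within the partial block the first minute is 1800 frames and each further minute 1798, so 1 further minute boundary passed. Total skipped labels = 18 × 1 + 2 × 1 = 20.
Non-drop label index = 19801 + 20 = 19821; at 30 labels/s that is 00:11:00:21, i.e. DF 00:11:00;21.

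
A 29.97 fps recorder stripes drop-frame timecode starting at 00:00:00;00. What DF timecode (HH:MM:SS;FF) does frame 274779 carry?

02:32:48;13

Each 10-minute DF block holds 10 × 60 × 30 − 9 × 2 = 17982 frames. 274779 ÷ 17982 → 15 full blocks, remainder 5049.
Within the partial block the first minute is 1800 frames and each further minute 1798, so 2 further minute boundaries passed. Total skipped labels = 18 × 15 + 2 × 2 = 274.
Non-drop label index = 274779 + 274 = 275053; at 30 labels/s that is 02:32:48:13, i.e. DF 02:32:48;13.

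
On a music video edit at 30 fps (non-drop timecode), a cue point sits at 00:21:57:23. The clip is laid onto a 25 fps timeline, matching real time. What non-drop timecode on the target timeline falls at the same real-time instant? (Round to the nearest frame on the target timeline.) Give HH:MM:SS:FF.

00:21:57:19

Source frame index: (0×3600 + 21×60 + 57) × 30 + 23 = 39533.
Real time: 39533 / (30) = 39533/30 s.
Target frame: (39533/30) × (25) = 197665/6 ≈ 32944.167 → 32944.
At 25 labels/s: frame 32944 → 00:21:57:19.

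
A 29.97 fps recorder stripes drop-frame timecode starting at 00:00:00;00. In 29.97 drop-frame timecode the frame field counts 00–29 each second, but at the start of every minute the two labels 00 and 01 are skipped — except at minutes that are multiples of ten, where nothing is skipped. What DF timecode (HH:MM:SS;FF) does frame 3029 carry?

00:01:41;01

Ten DF minutes hold 17982 frames, so frame 3029 lies in block 0 (frames 0–17981) with 3029 frames into that block.
The block's first minute is 1800 frames and the rest 1798 each; 3029 frames reaches minute 1, so 0 × 18 + 1 × 2 = 2 labels have been skipped so far.
Adding those back, label number 3029 + 2 = 3031 at 30 labels/s is 101 s + 1 f = 0 h 1 min 41 s frame 1, i.e. 00:01:41;01.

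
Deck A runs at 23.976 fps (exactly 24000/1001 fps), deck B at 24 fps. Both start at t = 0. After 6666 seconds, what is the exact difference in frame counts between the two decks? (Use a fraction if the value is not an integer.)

14544/91 frames

A emits 24000/1001 × 6666 = 14544000/91 frames; B emits 24 × 6666 = 159984.
Difference = 14544/91 frames (≈ 159.8242); B is ahead of A.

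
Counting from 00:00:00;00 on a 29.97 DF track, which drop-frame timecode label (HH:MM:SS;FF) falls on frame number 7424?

00:04:07;22

Ten DF minutes hold 17982 frames, so frame 7424 lies in block 0 (frames 0–17981) with 7424 frames into that block.
The block's first minute is 1800 frames and the rest 1798 each; 7424 frames reaches minute 4, so 0 × 18 + 4 × 2 = 8 labels have been skipped so far.
Adding those back, label number 7424 + 8 = 7432 at 30 labels/s is 247 s + 22 f = 0 h 4 min 7 s frame 22, i.e. 00:04:07;22.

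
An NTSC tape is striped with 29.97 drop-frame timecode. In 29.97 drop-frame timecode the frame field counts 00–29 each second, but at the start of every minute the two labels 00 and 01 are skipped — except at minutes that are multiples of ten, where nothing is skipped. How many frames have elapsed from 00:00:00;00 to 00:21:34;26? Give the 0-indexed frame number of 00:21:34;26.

As if non-drop at 30 labels/s: (0 × 3600 + 21 × 60 + 34) × 30 + 26 = 38846.
Minute boundaries passed: 21; those not divisible by 10: 21 − 2 = 19; dropped labels = 2 × 19 = 38.
Actual frame index = 38846 − 38 = 38808.

38808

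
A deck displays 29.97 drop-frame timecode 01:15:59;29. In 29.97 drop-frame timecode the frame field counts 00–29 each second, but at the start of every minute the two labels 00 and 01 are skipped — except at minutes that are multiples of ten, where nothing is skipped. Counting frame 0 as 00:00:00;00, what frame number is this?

As if non-drop at 30 labels/s: (1 × 3600 + 15 × 60 + 59) × 30 + 29 = 136799.
Minute boundaries passed: 75; those not divisible by 10: 75 − 7 = 68; dropped labels = 2 × 68 = 136.
Actual frame index = 136799 − 136 = 136663.

136663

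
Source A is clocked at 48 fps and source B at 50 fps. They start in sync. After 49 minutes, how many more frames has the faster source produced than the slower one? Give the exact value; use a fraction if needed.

5880 frames

49 min = 2940 s.
A emits 48 × 2940 = 141120 frames; B emits 50 × 2940 = 147000.
Difference = 5880 frames; B is ahead of A.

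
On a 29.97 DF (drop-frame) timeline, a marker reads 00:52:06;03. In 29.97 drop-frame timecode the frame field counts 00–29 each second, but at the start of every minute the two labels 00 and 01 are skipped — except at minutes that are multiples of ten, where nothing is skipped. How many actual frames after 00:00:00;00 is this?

As if non-drop at 30 labels/s: (0 × 3600 + 52 × 60 + 6) × 30 + 3 = 93783.
Minute boundaries passed: 52; those not divisible by 10: 52 − 5 = 47; dropped labels = 2 × 47 = 94.
Actual frame index = 93783 − 94 = 93689.

93689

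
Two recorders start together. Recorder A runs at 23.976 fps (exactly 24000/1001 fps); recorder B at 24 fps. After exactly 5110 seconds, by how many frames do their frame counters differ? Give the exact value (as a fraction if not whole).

A emits 24000/1001 × 5110 = 17520000/143 frames; B emits 24 × 5110 = 122640.
Difference = 17520/143 frames (≈ 122.5175); B is ahead of A.

17520/143 frames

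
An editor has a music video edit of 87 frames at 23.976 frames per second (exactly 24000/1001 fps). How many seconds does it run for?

3.628625 seconds

Running time = 87 / (24000/1001) = 3.628625 s.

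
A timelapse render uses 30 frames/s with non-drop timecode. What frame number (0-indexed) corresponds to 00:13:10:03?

23703

Total seconds to the label: (0 × 3600 + 13 × 60 + 10) = 790.
Frame index = 790 × 30 + 3 = 23703.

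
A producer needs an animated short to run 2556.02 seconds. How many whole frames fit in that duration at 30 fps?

76680 frames

Frames = 2556.02 × 30 = 383403/5 ≈ 76680.6000.
Complete frames: 76680.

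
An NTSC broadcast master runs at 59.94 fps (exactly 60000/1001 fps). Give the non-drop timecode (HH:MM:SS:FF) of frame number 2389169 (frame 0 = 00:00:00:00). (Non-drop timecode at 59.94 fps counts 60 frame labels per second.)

2389169 ÷ 60 = 39819 full seconds, remainder 29 frames.
39819 s = 11 h 3 min 39 s.
Timecode: 11:03:39:29.

11:03:39:29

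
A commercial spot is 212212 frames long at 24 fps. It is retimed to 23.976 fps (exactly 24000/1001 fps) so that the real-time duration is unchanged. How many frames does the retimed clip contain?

212000 frames

Target frames = source frames × (target rate / source rate) = 212212 × (24000/1001)/(24) = 212212 × 1000/1001 = 212000.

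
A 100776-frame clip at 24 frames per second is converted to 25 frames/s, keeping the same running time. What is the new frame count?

104975 frames

Target frames = source frames × (target rate / source rate) = 100776 × (25)/(24) = 100776 × 25/24 = 104975.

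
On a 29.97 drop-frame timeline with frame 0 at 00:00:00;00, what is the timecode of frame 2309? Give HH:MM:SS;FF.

00:01:17;01

Ten DF minutes hold 17982 frames, so frame 2309 lies in block 0 (frames 0–17981) with 2309 frames into that block.
The block's first minute is 1800 frames and the rest 1798 each; 2309 frames reaches minute 1, so 0 × 18 + 1 × 2 = 2 labels have been skipped so far.
Adding those back, label number 2309 + 2 = 2311 at 30 labels/s is 77 s + 1 f = 0 h 1 min 17 s frame 1, i.e. 00:01:17;01.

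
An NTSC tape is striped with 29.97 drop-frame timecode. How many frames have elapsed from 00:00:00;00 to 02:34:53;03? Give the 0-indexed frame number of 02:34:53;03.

As if non-drop at 30 labels/s: (2 × 3600 + 34 × 60 + 53) × 30 + 3 = 278793.
Minute boundaries passed: 154; those not divisible by 10: 154 − 15 = 139; dropped labels = 2 × 139 = 278.
Actual frame index = 278793 − 278 = 278515.

278515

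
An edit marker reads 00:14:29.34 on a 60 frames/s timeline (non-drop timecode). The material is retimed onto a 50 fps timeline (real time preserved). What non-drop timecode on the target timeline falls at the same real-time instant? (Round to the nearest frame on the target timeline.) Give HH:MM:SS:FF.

00:14:29:28

Source frame index: (0×3600 + 14×60 + 29) × 60 + 34 = 52174.
Real time: 52174 / (60) = 26087/30 s.
Target frame: (26087/30) × (50) = 130435/3 ≈ 43478.333 → 43478.
At 50 labels/s: frame 43478 → 00:14:29:28.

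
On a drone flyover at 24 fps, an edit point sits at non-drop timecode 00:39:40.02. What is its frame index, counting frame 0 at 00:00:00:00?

Total seconds to the label: (0 × 3600 + 39 × 60 + 40) = 2380.
Frame index = 2380 × 24 + 2 = 57122.

57122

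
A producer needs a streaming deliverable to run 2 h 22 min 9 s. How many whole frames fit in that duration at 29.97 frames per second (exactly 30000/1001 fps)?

2 h 22 min 9 s = 8529 s.
Frames = 8529 × 30000/1001 = 255870000/1001 ≈ 255614.3856.
Complete frames: 255614.

255614 frames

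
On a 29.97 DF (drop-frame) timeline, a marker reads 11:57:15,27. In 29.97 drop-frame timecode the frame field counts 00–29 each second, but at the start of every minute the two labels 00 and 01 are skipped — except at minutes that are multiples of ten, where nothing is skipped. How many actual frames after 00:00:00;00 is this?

1289785

Complete 10-minute blocks: 71, each 17982 frames → 1276722.
Remaining 7 whole minutes in the current block: 1800 + 6 × 1798 = 12588 frames.
Within the current minute: 15 × 30 + 27 − 2 = 475 (labels ;00/;01 skipped at this minute). Total = 1276722 + 12588 + 475 = 1289785.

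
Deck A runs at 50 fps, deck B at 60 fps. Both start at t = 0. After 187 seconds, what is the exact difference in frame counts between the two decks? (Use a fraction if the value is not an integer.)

A emits 50 × 187 = 9350 frames; B emits 60 × 187 = 11220.
Difference = 1870 frames; B is ahead of A.

1870 frames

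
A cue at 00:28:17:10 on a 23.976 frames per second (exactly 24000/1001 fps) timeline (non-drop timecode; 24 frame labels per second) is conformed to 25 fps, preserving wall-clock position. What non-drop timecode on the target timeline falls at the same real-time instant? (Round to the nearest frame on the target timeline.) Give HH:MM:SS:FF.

00:28:19:03

Source frame index: (0×3600 + 28×60 + 17) × 24 + 10 = 40738.
Real time: 40738 / (24000/1001) = 20389369/12000 s.
Target frame: (20389369/12000) × (25) = 20389369/480 ≈ 42477.852 → 42478.
At 25 labels/s: frame 42478 → 00:28:19:03.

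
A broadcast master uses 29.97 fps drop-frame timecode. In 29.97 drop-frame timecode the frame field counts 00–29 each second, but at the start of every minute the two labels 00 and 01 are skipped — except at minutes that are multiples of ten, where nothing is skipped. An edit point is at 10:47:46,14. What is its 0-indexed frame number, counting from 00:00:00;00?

As if non-drop at 30 labels/s: (10 × 3600 + 47 × 60 + 46) × 30 + 14 = 1165994.
Minute boundaries passed: 647; those not divisible by 10: 647 − 64 = 583; dropped labels = 2 × 583 = 1166.
Actual frame index = 1165994 − 1166 = 1164828.

1164828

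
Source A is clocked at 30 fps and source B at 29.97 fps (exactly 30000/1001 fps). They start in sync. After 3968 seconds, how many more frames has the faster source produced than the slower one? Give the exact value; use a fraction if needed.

A emits 30 × 3968 = 119040 frames; B emits 30000/1001 × 3968 = 119040000/1001.
Difference = 119040/1001 frames (≈ 118.9211); B is behind A.

119040/1001 frames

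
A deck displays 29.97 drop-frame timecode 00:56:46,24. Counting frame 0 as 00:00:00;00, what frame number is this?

102102

As if non-drop at 30 labels/s: (0 × 3600 + 56 × 60 + 46) × 30 + 24 = 102204.
Minute boundaries passed: 56; those not divisible by 10: 56 − 5 = 51; dropped labels = 2 × 51 = 102.
Actual frame index = 102204 − 102 = 102102.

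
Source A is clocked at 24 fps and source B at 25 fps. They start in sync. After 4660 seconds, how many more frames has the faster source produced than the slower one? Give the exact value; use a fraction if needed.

4660 frames

A emits 24 × 4660 = 111840 frames; B emits 25 × 4660 = 116500.
Difference = 4660 frames; B is ahead of A.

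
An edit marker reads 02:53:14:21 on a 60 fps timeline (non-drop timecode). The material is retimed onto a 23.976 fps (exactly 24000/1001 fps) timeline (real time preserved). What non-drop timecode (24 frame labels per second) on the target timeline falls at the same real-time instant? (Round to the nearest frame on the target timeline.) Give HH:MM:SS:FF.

Source frame index: (2×3600 + 53×60 + 14) × 60 + 21 = 623661.
Real time: 623661 / (60) = 207887/20 s.
Target frame: (207887/20) × (24000/1001) = 249464400/1001 ≈ 249215.185 → 249215.
At 24 labels/s: frame 249215 → 02:53:03:23.

02:53:03:23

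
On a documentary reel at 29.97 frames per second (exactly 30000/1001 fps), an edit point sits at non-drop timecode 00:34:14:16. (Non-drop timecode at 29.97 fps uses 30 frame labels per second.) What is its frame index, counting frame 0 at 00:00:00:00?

frame 61636

Total seconds to the label: (0 × 3600 + 34 × 60 + 14) = 2054.
Frame index = 2054 × 30 + 16 = 61636.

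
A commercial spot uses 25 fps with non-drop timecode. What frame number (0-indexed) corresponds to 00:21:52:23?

32823

Total seconds to the label: (0 × 3600 + 21 × 60 + 52) = 1312.
Frame index = 1312 × 25 + 23 = 32823.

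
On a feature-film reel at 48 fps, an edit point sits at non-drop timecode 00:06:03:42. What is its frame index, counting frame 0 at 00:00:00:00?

17466

Total seconds to the label: (0 × 3600 + 6 × 60 + 3) = 363.
Frame index = 363 × 48 + 42 = 17466.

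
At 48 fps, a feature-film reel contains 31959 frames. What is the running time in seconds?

Running time = 31959 / (48) = 665.8125 s.

665.8125 seconds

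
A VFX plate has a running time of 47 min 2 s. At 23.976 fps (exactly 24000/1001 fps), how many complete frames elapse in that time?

67660 frames

47 min 2 s = 2822 s.
Frames = 2822 × 24000/1001 = 67728000/1001 ≈ 67660.3397.
Complete frames: 67660.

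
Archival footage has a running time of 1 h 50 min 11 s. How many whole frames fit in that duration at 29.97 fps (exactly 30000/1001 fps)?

1 h 50 min 11 s = 6611 s.
Frames = 6611 × 30000/1001 = 18030000/91 ≈ 198131.8681.
Complete frames: 198131.

198131 frames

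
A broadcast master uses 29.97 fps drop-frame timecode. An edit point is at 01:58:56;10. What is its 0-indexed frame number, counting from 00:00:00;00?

Complete 10-minute blocks: 11, each 17982 frames → 197802.
Remaining 8 whole minutes in the current block: 1800 + 7 × 1798 = 14386 frames.
Within the current minute: 56 × 30 + 10 − 2 = 1688 (labels ;00/;01 skipped at this minute). Total = 197802 + 14386 + 1688 = 213876.

213876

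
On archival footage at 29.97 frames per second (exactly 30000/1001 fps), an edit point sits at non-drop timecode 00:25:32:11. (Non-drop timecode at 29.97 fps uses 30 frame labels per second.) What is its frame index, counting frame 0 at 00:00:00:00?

45971

Total seconds to the label: (0 × 3600 + 25 × 60 + 32) = 1532.
Frame index = 1532 × 30 + 11 = 45971.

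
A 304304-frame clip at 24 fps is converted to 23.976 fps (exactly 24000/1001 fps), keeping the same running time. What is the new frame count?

304000 frames

Target frames = source frames × (target rate / source rate) = 304304 × (24000/1001)/(24) = 304304 × 1000/1001 = 304000.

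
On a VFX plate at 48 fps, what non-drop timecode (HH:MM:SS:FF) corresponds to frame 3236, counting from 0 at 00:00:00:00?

00:01:07:20

3236 ÷ 48 = 67 full seconds, remainder 20 frames.
67 s = 0 h 1 min 7 s.
Timecode: 00:01:07:20.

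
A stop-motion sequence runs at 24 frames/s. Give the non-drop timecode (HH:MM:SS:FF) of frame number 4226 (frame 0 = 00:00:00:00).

00:02:56:02

4226 ÷ 24 = 176 full seconds, remainder 2 frames.
176 s = 0 h 2 min 56 s.
Timecode: 00:02:56:02.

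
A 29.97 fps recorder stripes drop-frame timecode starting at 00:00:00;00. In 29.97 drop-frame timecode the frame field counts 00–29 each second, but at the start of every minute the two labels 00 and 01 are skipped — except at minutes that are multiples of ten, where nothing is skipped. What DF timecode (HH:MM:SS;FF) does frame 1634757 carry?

15:09:06;15

Each 10-minute DF block holds 10 × 60 × 30 − 9 × 2 = 17982 frames. 1634757 ÷ 17982 → 90 full blocks, remainder 16377.
Within the partial block the first minute is 1800 frames and each further minute 1798, so 9 further minute boundaries passed. Total skipped labels = 18 × 90 + 2 × 9 = 1638.
Non-drop label index = 1634757 + 1638 = 1636395; at 30 labels/s that is 15:09:06:15, i.e. DF 15:09:06;15.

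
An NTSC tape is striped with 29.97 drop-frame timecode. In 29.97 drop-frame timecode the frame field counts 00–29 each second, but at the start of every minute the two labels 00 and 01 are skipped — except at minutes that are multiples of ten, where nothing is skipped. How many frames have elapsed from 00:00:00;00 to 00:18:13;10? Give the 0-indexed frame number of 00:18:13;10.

32766

As if non-drop at 30 labels/s: (0 × 3600 + 18 × 60 + 13) × 30 + 10 = 32800.
Minute boundaries passed: 18; those not divisible by 10: 18 − 1 = 17; dropped labels = 2 × 17 = 34.
Actual frame index = 32800 − 34 = 32766.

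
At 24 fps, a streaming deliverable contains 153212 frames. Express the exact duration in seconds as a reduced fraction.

38303/6 seconds

Running time = 153212 ÷ (24) = 153212 × 1/24 = 38303/6 s.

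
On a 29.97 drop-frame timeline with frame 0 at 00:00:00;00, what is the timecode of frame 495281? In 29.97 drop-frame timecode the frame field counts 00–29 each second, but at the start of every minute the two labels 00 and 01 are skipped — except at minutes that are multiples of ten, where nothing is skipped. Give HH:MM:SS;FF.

Ten DF minutes hold 17982 frames, so frame 495281 lies in block 27 (frames 485514–503495) with 9767 frames into that block.
The block's first minute is 1800 frames and the rest 1798 each; 9767 frames reaches minute 5, so 27 × 18 + 5 × 2 = 496 labels have been skipped so far.
Adding those back, label number 495281 + 496 = 495777 at 30 labels/s is 16525 s + 27 f = 4 h 35 min 25 s frame 27, i.e. 04:35:25;27.

04:35:25;27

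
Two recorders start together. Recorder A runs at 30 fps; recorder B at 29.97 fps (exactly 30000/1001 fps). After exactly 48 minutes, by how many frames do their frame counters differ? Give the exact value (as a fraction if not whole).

48 min = 2880 s.
A emits 30 × 2880 = 86400 frames; B emits 30000/1001 × 2880 = 86400000/1001.
Difference = 86400/1001 frames (≈ 86.3137); B is behind A.

86400/1001 frames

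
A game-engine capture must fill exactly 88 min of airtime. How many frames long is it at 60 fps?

88 min = 5280 s.
Frames = 5280 × 60 = 316800.

316800 frames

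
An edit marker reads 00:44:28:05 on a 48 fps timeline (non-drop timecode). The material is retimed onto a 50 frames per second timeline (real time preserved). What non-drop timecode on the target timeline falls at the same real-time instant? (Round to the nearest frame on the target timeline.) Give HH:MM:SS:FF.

00:44:28:05

Source frame index: (0×3600 + 44×60 + 28) × 48 + 5 = 128069.
Real time: 128069 / (48) = 128069/48 s.
Target frame: (128069/48) × (50) = 3201725/24 ≈ 133405.208 → 133405.
At 50 labels/s: frame 133405 → 00:44:28:05.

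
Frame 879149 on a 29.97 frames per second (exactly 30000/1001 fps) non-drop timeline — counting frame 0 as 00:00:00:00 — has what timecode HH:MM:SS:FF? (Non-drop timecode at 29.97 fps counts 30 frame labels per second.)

879149 ÷ 30 = 29304 full seconds, remainder 29 frames.
29304 s = 8 h 8 min 24 s.
Timecode: 08:08:24:29.

08:08:24:29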